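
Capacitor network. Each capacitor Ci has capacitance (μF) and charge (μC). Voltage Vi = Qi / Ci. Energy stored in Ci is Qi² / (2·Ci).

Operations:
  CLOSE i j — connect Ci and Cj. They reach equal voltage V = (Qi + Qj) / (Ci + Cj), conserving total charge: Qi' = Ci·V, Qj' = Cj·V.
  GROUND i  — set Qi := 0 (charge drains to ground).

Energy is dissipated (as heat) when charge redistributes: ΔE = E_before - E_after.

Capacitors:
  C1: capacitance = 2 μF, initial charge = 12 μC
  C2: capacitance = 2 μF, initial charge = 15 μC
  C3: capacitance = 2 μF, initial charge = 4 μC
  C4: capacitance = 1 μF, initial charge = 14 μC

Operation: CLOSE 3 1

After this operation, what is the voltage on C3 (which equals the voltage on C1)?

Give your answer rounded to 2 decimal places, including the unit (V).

Answer: 4.00 V

Derivation:
Initial: C1(2μF, Q=12μC, V=6.00V), C2(2μF, Q=15μC, V=7.50V), C3(2μF, Q=4μC, V=2.00V), C4(1μF, Q=14μC, V=14.00V)
Op 1: CLOSE 3-1: Q_total=16.00, C_total=4.00, V=4.00; Q3=8.00, Q1=8.00; dissipated=8.000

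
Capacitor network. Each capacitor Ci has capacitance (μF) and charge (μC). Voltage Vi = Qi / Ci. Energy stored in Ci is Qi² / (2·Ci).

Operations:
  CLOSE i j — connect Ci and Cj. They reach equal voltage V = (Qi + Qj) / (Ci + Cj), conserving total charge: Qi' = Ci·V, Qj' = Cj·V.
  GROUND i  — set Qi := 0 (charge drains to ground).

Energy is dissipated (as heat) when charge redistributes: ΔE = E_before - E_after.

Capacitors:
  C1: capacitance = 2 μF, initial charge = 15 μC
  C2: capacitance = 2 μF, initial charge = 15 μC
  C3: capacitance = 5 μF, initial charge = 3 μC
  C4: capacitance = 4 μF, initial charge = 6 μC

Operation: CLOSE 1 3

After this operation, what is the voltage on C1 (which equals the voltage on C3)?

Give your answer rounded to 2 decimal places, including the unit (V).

Answer: 2.57 V

Derivation:
Initial: C1(2μF, Q=15μC, V=7.50V), C2(2μF, Q=15μC, V=7.50V), C3(5μF, Q=3μC, V=0.60V), C4(4μF, Q=6μC, V=1.50V)
Op 1: CLOSE 1-3: Q_total=18.00, C_total=7.00, V=2.57; Q1=5.14, Q3=12.86; dissipated=34.007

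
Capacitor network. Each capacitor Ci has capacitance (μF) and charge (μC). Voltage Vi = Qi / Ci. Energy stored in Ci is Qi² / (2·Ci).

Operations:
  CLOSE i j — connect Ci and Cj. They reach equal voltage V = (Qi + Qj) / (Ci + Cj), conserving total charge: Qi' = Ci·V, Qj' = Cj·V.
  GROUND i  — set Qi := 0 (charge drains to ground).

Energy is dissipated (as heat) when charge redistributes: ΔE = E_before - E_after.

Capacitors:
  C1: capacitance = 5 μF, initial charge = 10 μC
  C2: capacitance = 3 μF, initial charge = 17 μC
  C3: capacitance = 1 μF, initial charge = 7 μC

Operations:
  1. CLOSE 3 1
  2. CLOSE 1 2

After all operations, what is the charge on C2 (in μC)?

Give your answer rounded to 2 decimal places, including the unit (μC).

Initial: C1(5μF, Q=10μC, V=2.00V), C2(3μF, Q=17μC, V=5.67V), C3(1μF, Q=7μC, V=7.00V)
Op 1: CLOSE 3-1: Q_total=17.00, C_total=6.00, V=2.83; Q3=2.83, Q1=14.17; dissipated=10.417
Op 2: CLOSE 1-2: Q_total=31.17, C_total=8.00, V=3.90; Q1=19.48, Q2=11.69; dissipated=7.526
Final charges: Q1=19.48, Q2=11.69, Q3=2.83

Answer: 11.69 μC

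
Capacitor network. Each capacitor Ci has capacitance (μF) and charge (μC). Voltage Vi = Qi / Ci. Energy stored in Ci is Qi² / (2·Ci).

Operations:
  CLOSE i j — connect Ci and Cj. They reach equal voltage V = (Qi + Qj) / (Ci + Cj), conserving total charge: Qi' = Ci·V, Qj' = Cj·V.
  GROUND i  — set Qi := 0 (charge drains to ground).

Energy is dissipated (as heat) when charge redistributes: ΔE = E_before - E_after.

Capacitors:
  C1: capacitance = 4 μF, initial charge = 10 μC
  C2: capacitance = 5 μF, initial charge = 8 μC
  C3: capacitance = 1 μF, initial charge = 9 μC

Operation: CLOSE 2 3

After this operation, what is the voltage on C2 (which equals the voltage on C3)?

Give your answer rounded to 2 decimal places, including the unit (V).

Initial: C1(4μF, Q=10μC, V=2.50V), C2(5μF, Q=8μC, V=1.60V), C3(1μF, Q=9μC, V=9.00V)
Op 1: CLOSE 2-3: Q_total=17.00, C_total=6.00, V=2.83; Q2=14.17, Q3=2.83; dissipated=22.817

Answer: 2.83 V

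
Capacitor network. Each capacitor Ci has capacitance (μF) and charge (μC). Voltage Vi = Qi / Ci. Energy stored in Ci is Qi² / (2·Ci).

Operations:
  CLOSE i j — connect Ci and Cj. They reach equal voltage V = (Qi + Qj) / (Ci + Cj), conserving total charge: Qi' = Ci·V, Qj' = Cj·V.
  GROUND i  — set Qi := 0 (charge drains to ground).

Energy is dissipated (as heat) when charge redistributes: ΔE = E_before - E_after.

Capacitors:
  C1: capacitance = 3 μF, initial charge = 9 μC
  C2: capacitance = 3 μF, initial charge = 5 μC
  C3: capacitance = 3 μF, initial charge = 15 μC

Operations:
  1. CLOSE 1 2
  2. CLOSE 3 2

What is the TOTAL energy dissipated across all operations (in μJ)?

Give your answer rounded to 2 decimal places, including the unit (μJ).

Answer: 6.67 μJ

Derivation:
Initial: C1(3μF, Q=9μC, V=3.00V), C2(3μF, Q=5μC, V=1.67V), C3(3μF, Q=15μC, V=5.00V)
Op 1: CLOSE 1-2: Q_total=14.00, C_total=6.00, V=2.33; Q1=7.00, Q2=7.00; dissipated=1.333
Op 2: CLOSE 3-2: Q_total=22.00, C_total=6.00, V=3.67; Q3=11.00, Q2=11.00; dissipated=5.333
Total dissipated: 6.667 μJ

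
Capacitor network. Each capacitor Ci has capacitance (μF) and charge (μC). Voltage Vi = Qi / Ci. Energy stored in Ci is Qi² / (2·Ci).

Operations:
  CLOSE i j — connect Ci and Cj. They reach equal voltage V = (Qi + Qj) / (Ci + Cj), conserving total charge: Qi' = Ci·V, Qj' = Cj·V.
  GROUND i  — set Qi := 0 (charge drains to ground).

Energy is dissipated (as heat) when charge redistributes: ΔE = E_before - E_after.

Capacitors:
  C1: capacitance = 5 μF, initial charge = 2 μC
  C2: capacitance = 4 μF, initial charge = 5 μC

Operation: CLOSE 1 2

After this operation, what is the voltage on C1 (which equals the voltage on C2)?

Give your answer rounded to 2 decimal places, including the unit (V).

Answer: 0.78 V

Derivation:
Initial: C1(5μF, Q=2μC, V=0.40V), C2(4μF, Q=5μC, V=1.25V)
Op 1: CLOSE 1-2: Q_total=7.00, C_total=9.00, V=0.78; Q1=3.89, Q2=3.11; dissipated=0.803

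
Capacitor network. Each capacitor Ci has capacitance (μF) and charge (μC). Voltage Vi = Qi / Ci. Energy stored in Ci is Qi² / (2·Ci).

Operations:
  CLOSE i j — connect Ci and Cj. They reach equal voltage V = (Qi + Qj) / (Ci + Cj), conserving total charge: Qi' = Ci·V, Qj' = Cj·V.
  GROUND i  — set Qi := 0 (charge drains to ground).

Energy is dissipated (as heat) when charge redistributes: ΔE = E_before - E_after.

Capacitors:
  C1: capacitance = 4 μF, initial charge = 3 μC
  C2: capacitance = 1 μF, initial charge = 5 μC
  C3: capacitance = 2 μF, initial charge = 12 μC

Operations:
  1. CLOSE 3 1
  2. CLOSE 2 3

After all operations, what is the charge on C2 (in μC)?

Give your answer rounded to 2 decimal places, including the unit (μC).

Initial: C1(4μF, Q=3μC, V=0.75V), C2(1μF, Q=5μC, V=5.00V), C3(2μF, Q=12μC, V=6.00V)
Op 1: CLOSE 3-1: Q_total=15.00, C_total=6.00, V=2.50; Q3=5.00, Q1=10.00; dissipated=18.375
Op 2: CLOSE 2-3: Q_total=10.00, C_total=3.00, V=3.33; Q2=3.33, Q3=6.67; dissipated=2.083
Final charges: Q1=10.00, Q2=3.33, Q3=6.67

Answer: 3.33 μC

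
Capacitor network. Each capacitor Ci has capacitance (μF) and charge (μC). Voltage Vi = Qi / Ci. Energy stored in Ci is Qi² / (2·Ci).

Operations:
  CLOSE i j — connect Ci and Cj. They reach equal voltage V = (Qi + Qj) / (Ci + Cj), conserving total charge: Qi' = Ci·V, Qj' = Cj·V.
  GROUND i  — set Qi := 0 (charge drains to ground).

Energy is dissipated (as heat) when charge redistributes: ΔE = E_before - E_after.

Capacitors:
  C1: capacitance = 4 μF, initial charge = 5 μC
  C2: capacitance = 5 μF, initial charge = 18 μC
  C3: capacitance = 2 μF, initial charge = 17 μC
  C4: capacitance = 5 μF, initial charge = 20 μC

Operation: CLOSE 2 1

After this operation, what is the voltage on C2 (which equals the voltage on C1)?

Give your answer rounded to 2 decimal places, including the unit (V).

Initial: C1(4μF, Q=5μC, V=1.25V), C2(5μF, Q=18μC, V=3.60V), C3(2μF, Q=17μC, V=8.50V), C4(5μF, Q=20μC, V=4.00V)
Op 1: CLOSE 2-1: Q_total=23.00, C_total=9.00, V=2.56; Q2=12.78, Q1=10.22; dissipated=6.136

Answer: 2.56 V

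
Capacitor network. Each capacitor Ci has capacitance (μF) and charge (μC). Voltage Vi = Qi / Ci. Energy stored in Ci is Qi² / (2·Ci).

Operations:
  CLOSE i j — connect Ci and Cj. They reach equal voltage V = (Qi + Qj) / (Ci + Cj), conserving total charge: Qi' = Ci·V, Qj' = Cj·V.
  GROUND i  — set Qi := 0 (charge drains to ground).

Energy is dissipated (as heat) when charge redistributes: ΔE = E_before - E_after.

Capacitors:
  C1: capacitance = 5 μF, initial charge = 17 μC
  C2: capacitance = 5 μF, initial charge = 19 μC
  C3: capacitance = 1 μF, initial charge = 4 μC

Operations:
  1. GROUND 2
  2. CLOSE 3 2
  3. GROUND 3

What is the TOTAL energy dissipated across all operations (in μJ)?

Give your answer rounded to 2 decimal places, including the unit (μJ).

Answer: 42.99 μJ

Derivation:
Initial: C1(5μF, Q=17μC, V=3.40V), C2(5μF, Q=19μC, V=3.80V), C3(1μF, Q=4μC, V=4.00V)
Op 1: GROUND 2: Q2=0; energy lost=36.100
Op 2: CLOSE 3-2: Q_total=4.00, C_total=6.00, V=0.67; Q3=0.67, Q2=3.33; dissipated=6.667
Op 3: GROUND 3: Q3=0; energy lost=0.222
Total dissipated: 42.989 μJ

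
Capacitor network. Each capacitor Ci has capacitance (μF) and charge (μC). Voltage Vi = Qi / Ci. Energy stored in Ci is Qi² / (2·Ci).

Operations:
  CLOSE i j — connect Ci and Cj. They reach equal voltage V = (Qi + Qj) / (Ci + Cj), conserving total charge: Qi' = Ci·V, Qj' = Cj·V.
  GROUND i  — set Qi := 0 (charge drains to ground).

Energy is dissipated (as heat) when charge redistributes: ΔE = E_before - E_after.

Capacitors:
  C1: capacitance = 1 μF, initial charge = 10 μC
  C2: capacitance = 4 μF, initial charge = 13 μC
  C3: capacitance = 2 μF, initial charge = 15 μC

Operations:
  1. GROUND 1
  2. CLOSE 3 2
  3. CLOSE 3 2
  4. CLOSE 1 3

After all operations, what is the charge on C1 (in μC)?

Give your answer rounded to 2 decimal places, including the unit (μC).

Initial: C1(1μF, Q=10μC, V=10.00V), C2(4μF, Q=13μC, V=3.25V), C3(2μF, Q=15μC, V=7.50V)
Op 1: GROUND 1: Q1=0; energy lost=50.000
Op 2: CLOSE 3-2: Q_total=28.00, C_total=6.00, V=4.67; Q3=9.33, Q2=18.67; dissipated=12.042
Op 3: CLOSE 3-2: Q_total=28.00, C_total=6.00, V=4.67; Q3=9.33, Q2=18.67; dissipated=0.000
Op 4: CLOSE 1-3: Q_total=9.33, C_total=3.00, V=3.11; Q1=3.11, Q3=6.22; dissipated=7.259
Final charges: Q1=3.11, Q2=18.67, Q3=6.22

Answer: 3.11 μC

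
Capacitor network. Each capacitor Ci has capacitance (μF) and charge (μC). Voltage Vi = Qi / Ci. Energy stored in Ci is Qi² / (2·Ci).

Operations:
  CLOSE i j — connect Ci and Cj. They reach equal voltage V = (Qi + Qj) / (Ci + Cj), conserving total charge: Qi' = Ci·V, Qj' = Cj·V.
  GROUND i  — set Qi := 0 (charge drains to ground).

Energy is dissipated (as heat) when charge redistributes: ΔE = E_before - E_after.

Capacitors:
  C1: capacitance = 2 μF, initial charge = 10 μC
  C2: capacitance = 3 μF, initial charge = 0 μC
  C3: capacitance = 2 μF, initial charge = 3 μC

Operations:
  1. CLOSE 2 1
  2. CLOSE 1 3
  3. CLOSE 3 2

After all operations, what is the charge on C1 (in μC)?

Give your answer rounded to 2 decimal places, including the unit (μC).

Initial: C1(2μF, Q=10μC, V=5.00V), C2(3μF, Q=0μC, V=0.00V), C3(2μF, Q=3μC, V=1.50V)
Op 1: CLOSE 2-1: Q_total=10.00, C_total=5.00, V=2.00; Q2=6.00, Q1=4.00; dissipated=15.000
Op 2: CLOSE 1-3: Q_total=7.00, C_total=4.00, V=1.75; Q1=3.50, Q3=3.50; dissipated=0.125
Op 3: CLOSE 3-2: Q_total=9.50, C_total=5.00, V=1.90; Q3=3.80, Q2=5.70; dissipated=0.037
Final charges: Q1=3.50, Q2=5.70, Q3=3.80

Answer: 3.50 μC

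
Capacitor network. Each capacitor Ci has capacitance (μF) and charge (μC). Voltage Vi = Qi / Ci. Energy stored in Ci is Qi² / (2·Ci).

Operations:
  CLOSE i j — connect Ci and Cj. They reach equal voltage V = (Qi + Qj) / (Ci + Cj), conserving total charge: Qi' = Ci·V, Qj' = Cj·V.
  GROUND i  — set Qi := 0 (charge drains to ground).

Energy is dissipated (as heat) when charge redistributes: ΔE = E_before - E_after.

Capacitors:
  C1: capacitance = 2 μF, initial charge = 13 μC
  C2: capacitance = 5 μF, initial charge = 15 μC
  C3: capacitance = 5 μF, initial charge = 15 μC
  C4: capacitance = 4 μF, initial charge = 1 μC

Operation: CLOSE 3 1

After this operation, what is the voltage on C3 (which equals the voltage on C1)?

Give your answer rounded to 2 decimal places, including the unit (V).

Initial: C1(2μF, Q=13μC, V=6.50V), C2(5μF, Q=15μC, V=3.00V), C3(5μF, Q=15μC, V=3.00V), C4(4μF, Q=1μC, V=0.25V)
Op 1: CLOSE 3-1: Q_total=28.00, C_total=7.00, V=4.00; Q3=20.00, Q1=8.00; dissipated=8.750

Answer: 4.00 V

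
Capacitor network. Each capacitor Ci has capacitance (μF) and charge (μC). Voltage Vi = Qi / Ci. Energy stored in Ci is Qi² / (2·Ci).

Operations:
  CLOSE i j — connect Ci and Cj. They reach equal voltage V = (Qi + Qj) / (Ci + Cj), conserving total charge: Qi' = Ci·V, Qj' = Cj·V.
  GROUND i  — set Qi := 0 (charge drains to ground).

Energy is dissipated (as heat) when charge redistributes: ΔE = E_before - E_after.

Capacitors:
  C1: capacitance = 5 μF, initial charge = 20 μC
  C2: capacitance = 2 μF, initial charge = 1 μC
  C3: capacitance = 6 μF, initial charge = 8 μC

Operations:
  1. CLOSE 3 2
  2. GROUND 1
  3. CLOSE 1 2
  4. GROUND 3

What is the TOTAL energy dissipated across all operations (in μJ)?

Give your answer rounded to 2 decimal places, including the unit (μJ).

Answer: 45.22 μJ

Derivation:
Initial: C1(5μF, Q=20μC, V=4.00V), C2(2μF, Q=1μC, V=0.50V), C3(6μF, Q=8μC, V=1.33V)
Op 1: CLOSE 3-2: Q_total=9.00, C_total=8.00, V=1.12; Q3=6.75, Q2=2.25; dissipated=0.521
Op 2: GROUND 1: Q1=0; energy lost=40.000
Op 3: CLOSE 1-2: Q_total=2.25, C_total=7.00, V=0.32; Q1=1.61, Q2=0.64; dissipated=0.904
Op 4: GROUND 3: Q3=0; energy lost=3.797
Total dissipated: 45.222 μJ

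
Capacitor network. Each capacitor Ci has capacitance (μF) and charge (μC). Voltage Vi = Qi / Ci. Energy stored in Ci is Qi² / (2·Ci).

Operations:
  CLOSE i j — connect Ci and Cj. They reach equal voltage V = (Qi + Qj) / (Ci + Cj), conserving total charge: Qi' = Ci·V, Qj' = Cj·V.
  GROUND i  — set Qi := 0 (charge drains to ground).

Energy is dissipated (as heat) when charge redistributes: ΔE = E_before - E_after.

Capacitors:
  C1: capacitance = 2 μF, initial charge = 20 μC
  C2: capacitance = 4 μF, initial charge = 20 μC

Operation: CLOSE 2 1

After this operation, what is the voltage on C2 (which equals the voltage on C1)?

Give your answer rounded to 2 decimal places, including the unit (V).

Initial: C1(2μF, Q=20μC, V=10.00V), C2(4μF, Q=20μC, V=5.00V)
Op 1: CLOSE 2-1: Q_total=40.00, C_total=6.00, V=6.67; Q2=26.67, Q1=13.33; dissipated=16.667

Answer: 6.67 V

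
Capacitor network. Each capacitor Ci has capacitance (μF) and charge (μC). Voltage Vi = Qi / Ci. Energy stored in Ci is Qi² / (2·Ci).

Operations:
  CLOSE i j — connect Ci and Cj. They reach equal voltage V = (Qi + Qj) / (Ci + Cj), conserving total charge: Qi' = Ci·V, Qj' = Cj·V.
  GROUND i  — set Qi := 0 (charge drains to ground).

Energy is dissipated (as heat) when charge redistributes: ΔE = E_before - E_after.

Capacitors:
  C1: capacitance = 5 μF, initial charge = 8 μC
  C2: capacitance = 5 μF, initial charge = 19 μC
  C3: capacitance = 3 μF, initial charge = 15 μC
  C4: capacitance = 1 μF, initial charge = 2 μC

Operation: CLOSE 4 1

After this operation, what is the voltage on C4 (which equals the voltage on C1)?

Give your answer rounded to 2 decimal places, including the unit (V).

Initial: C1(5μF, Q=8μC, V=1.60V), C2(5μF, Q=19μC, V=3.80V), C3(3μF, Q=15μC, V=5.00V), C4(1μF, Q=2μC, V=2.00V)
Op 1: CLOSE 4-1: Q_total=10.00, C_total=6.00, V=1.67; Q4=1.67, Q1=8.33; dissipated=0.067

Answer: 1.67 V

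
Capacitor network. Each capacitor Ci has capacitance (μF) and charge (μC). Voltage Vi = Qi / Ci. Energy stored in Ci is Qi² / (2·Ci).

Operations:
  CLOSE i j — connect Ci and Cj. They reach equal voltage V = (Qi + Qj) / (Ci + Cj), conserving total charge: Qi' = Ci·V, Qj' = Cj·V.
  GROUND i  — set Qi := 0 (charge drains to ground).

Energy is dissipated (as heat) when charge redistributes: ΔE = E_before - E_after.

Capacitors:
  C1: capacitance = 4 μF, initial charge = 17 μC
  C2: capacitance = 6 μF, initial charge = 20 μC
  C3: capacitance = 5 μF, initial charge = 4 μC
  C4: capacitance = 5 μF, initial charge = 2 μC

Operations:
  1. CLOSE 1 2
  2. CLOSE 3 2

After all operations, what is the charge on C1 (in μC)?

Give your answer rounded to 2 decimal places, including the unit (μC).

Answer: 14.80 μC

Derivation:
Initial: C1(4μF, Q=17μC, V=4.25V), C2(6μF, Q=20μC, V=3.33V), C3(5μF, Q=4μC, V=0.80V), C4(5μF, Q=2μC, V=0.40V)
Op 1: CLOSE 1-2: Q_total=37.00, C_total=10.00, V=3.70; Q1=14.80, Q2=22.20; dissipated=1.008
Op 2: CLOSE 3-2: Q_total=26.20, C_total=11.00, V=2.38; Q3=11.91, Q2=14.29; dissipated=11.468
Final charges: Q1=14.80, Q2=14.29, Q3=11.91, Q4=2.00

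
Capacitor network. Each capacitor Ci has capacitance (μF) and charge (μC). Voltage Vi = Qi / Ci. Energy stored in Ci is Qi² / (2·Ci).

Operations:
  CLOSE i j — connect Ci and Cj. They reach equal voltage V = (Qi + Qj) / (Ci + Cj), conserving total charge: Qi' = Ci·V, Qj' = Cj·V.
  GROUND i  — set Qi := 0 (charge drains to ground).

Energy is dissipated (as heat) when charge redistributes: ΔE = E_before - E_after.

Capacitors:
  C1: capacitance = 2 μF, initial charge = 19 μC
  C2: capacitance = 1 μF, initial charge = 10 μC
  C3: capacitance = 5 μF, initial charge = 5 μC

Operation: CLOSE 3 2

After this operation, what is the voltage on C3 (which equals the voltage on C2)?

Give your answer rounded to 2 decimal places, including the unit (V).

Initial: C1(2μF, Q=19μC, V=9.50V), C2(1μF, Q=10μC, V=10.00V), C3(5μF, Q=5μC, V=1.00V)
Op 1: CLOSE 3-2: Q_total=15.00, C_total=6.00, V=2.50; Q3=12.50, Q2=2.50; dissipated=33.750

Answer: 2.50 V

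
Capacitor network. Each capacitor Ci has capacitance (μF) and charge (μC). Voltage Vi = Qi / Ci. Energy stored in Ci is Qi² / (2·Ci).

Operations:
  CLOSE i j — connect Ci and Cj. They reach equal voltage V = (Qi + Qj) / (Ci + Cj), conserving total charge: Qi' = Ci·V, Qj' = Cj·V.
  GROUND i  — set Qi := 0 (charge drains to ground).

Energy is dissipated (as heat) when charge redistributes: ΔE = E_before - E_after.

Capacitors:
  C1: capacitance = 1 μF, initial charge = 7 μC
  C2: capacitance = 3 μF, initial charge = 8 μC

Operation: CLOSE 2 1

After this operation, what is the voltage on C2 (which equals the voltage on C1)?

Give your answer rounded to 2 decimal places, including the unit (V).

Answer: 3.75 V

Derivation:
Initial: C1(1μF, Q=7μC, V=7.00V), C2(3μF, Q=8μC, V=2.67V)
Op 1: CLOSE 2-1: Q_total=15.00, C_total=4.00, V=3.75; Q2=11.25, Q1=3.75; dissipated=7.042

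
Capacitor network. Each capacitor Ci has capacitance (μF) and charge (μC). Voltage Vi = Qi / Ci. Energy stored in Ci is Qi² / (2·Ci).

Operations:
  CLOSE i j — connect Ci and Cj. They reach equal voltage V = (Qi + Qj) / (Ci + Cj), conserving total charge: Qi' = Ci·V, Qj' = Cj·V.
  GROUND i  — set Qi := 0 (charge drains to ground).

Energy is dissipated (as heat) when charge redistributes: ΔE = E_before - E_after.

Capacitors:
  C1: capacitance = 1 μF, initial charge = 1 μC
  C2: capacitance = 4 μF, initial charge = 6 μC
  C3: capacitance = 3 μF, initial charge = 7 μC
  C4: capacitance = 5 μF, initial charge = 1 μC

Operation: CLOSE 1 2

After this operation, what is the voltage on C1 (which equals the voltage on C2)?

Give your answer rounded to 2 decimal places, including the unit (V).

Initial: C1(1μF, Q=1μC, V=1.00V), C2(4μF, Q=6μC, V=1.50V), C3(3μF, Q=7μC, V=2.33V), C4(5μF, Q=1μC, V=0.20V)
Op 1: CLOSE 1-2: Q_total=7.00, C_total=5.00, V=1.40; Q1=1.40, Q2=5.60; dissipated=0.100

Answer: 1.40 V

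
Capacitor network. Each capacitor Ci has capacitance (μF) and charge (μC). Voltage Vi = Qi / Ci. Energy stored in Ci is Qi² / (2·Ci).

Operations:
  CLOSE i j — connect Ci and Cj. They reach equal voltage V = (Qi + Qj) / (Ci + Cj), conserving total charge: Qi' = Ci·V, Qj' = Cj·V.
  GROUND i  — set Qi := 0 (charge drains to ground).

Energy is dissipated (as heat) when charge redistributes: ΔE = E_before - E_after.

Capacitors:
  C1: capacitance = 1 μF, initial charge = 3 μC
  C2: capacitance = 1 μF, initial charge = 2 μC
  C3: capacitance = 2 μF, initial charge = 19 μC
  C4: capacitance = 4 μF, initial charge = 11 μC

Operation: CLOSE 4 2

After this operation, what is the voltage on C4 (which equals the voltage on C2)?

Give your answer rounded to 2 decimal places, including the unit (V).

Initial: C1(1μF, Q=3μC, V=3.00V), C2(1μF, Q=2μC, V=2.00V), C3(2μF, Q=19μC, V=9.50V), C4(4μF, Q=11μC, V=2.75V)
Op 1: CLOSE 4-2: Q_total=13.00, C_total=5.00, V=2.60; Q4=10.40, Q2=2.60; dissipated=0.225

Answer: 2.60 V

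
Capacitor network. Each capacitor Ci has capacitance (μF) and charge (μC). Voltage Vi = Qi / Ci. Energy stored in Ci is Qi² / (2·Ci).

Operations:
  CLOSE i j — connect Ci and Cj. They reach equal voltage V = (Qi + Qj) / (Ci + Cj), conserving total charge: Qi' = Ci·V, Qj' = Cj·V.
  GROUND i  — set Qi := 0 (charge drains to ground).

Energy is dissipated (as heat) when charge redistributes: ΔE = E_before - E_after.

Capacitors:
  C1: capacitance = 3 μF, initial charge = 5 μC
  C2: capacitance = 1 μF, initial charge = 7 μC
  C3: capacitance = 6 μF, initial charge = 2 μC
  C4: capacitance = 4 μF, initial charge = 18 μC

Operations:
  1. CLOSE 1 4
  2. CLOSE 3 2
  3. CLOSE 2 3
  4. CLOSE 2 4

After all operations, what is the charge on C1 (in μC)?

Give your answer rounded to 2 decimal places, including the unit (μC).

Initial: C1(3μF, Q=5μC, V=1.67V), C2(1μF, Q=7μC, V=7.00V), C3(6μF, Q=2μC, V=0.33V), C4(4μF, Q=18μC, V=4.50V)
Op 1: CLOSE 1-4: Q_total=23.00, C_total=7.00, V=3.29; Q1=9.86, Q4=13.14; dissipated=6.881
Op 2: CLOSE 3-2: Q_total=9.00, C_total=7.00, V=1.29; Q3=7.71, Q2=1.29; dissipated=19.048
Op 3: CLOSE 2-3: Q_total=9.00, C_total=7.00, V=1.29; Q2=1.29, Q3=7.71; dissipated=0.000
Op 4: CLOSE 2-4: Q_total=14.43, C_total=5.00, V=2.89; Q2=2.89, Q4=11.54; dissipated=1.600
Final charges: Q1=9.86, Q2=2.89, Q3=7.71, Q4=11.54

Answer: 9.86 μC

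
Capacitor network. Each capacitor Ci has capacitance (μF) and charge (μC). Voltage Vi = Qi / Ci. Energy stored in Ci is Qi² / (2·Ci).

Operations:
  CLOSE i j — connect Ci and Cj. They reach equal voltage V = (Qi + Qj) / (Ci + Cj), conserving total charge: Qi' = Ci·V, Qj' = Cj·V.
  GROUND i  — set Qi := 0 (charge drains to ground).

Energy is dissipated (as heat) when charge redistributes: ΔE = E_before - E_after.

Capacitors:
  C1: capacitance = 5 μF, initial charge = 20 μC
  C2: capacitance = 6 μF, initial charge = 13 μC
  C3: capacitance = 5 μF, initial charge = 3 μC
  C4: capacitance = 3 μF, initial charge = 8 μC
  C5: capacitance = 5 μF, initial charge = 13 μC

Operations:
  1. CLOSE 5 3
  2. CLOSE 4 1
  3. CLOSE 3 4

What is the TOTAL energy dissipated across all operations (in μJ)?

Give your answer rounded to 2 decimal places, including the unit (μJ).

Initial: C1(5μF, Q=20μC, V=4.00V), C2(6μF, Q=13μC, V=2.17V), C3(5μF, Q=3μC, V=0.60V), C4(3μF, Q=8μC, V=2.67V), C5(5μF, Q=13μC, V=2.60V)
Op 1: CLOSE 5-3: Q_total=16.00, C_total=10.00, V=1.60; Q5=8.00, Q3=8.00; dissipated=5.000
Op 2: CLOSE 4-1: Q_total=28.00, C_total=8.00, V=3.50; Q4=10.50, Q1=17.50; dissipated=1.667
Op 3: CLOSE 3-4: Q_total=18.50, C_total=8.00, V=2.31; Q3=11.56, Q4=6.94; dissipated=3.384
Total dissipated: 10.051 μJ

Answer: 10.05 μJ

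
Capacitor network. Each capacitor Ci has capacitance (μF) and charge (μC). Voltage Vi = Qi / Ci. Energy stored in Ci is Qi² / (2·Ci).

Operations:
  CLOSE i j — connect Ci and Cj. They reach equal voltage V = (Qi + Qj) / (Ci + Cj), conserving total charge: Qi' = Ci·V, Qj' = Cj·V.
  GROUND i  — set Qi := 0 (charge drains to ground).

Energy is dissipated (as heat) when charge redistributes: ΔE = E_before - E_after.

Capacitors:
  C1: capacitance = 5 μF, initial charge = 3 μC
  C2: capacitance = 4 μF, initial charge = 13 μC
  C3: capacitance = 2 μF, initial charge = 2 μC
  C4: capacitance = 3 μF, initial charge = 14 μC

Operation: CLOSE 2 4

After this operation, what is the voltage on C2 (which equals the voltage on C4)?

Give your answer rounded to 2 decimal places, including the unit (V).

Answer: 3.86 V

Derivation:
Initial: C1(5μF, Q=3μC, V=0.60V), C2(4μF, Q=13μC, V=3.25V), C3(2μF, Q=2μC, V=1.00V), C4(3μF, Q=14μC, V=4.67V)
Op 1: CLOSE 2-4: Q_total=27.00, C_total=7.00, V=3.86; Q2=15.43, Q4=11.57; dissipated=1.720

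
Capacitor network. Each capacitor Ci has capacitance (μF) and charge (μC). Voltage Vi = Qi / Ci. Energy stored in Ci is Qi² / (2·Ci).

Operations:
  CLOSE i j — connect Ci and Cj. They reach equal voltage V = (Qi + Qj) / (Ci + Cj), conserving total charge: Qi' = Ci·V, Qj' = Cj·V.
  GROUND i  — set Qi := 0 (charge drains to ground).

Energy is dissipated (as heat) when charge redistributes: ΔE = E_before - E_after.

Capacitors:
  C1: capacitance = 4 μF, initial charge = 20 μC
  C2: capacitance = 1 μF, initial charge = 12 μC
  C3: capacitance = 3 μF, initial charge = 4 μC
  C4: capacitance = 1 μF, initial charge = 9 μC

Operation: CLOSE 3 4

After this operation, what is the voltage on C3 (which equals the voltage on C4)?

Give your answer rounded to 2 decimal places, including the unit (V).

Initial: C1(4μF, Q=20μC, V=5.00V), C2(1μF, Q=12μC, V=12.00V), C3(3μF, Q=4μC, V=1.33V), C4(1μF, Q=9μC, V=9.00V)
Op 1: CLOSE 3-4: Q_total=13.00, C_total=4.00, V=3.25; Q3=9.75, Q4=3.25; dissipated=22.042

Answer: 3.25 V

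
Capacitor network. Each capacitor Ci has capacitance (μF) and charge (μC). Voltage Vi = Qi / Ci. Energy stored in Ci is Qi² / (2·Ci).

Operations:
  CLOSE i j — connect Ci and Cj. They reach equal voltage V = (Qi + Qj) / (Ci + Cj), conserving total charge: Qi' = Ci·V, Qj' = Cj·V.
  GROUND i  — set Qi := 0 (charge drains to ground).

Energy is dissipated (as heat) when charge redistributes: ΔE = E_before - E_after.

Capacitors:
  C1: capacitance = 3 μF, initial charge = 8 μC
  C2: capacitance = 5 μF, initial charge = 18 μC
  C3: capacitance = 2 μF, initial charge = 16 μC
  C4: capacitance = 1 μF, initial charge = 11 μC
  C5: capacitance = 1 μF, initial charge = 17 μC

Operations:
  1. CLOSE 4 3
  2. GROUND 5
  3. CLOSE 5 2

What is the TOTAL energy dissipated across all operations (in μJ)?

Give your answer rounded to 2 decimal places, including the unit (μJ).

Initial: C1(3μF, Q=8μC, V=2.67V), C2(5μF, Q=18μC, V=3.60V), C3(2μF, Q=16μC, V=8.00V), C4(1μF, Q=11μC, V=11.00V), C5(1μF, Q=17μC, V=17.00V)
Op 1: CLOSE 4-3: Q_total=27.00, C_total=3.00, V=9.00; Q4=9.00, Q3=18.00; dissipated=3.000
Op 2: GROUND 5: Q5=0; energy lost=144.500
Op 3: CLOSE 5-2: Q_total=18.00, C_total=6.00, V=3.00; Q5=3.00, Q2=15.00; dissipated=5.400
Total dissipated: 152.900 μJ

Answer: 152.90 μJ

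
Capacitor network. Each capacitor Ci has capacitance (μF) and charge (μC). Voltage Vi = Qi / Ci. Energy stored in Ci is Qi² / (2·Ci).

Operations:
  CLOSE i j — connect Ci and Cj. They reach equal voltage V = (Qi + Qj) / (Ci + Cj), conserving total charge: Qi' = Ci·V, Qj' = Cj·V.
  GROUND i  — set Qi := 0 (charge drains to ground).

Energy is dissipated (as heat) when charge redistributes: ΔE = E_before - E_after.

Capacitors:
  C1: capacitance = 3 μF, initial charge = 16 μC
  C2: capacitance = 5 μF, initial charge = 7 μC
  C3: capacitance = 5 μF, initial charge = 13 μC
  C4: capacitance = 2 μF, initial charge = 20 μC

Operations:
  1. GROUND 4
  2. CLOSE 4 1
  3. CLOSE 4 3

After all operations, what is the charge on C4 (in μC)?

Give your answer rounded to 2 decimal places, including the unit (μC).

Initial: C1(3μF, Q=16μC, V=5.33V), C2(5μF, Q=7μC, V=1.40V), C3(5μF, Q=13μC, V=2.60V), C4(2μF, Q=20μC, V=10.00V)
Op 1: GROUND 4: Q4=0; energy lost=100.000
Op 2: CLOSE 4-1: Q_total=16.00, C_total=5.00, V=3.20; Q4=6.40, Q1=9.60; dissipated=17.067
Op 3: CLOSE 4-3: Q_total=19.40, C_total=7.00, V=2.77; Q4=5.54, Q3=13.86; dissipated=0.257
Final charges: Q1=9.60, Q2=7.00, Q3=13.86, Q4=5.54

Answer: 5.54 μC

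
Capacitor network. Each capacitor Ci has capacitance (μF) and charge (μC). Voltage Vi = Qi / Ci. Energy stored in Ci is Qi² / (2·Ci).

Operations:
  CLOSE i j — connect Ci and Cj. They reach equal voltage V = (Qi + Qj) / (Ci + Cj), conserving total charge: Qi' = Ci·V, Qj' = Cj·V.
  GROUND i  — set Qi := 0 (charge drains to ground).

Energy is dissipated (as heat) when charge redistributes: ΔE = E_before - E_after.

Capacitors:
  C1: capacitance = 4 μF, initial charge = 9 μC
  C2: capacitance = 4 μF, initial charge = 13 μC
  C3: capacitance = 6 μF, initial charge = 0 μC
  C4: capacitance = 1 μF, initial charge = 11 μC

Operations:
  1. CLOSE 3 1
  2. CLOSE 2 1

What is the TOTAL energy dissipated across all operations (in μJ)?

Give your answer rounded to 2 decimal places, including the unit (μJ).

Answer: 11.60 μJ

Derivation:
Initial: C1(4μF, Q=9μC, V=2.25V), C2(4μF, Q=13μC, V=3.25V), C3(6μF, Q=0μC, V=0.00V), C4(1μF, Q=11μC, V=11.00V)
Op 1: CLOSE 3-1: Q_total=9.00, C_total=10.00, V=0.90; Q3=5.40, Q1=3.60; dissipated=6.075
Op 2: CLOSE 2-1: Q_total=16.60, C_total=8.00, V=2.08; Q2=8.30, Q1=8.30; dissipated=5.522
Total dissipated: 11.598 μJ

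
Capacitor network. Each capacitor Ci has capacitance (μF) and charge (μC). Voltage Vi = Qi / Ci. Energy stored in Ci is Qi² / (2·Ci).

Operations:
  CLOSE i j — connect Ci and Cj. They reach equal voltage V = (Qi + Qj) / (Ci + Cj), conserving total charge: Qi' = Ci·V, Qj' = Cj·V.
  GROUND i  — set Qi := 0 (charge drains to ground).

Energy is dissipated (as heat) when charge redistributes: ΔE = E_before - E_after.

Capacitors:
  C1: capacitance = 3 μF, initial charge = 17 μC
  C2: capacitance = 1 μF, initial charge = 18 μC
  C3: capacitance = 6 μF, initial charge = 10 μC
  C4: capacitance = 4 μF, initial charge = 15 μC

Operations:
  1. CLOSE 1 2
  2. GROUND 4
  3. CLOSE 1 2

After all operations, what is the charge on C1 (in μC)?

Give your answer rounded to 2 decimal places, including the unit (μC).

Initial: C1(3μF, Q=17μC, V=5.67V), C2(1μF, Q=18μC, V=18.00V), C3(6μF, Q=10μC, V=1.67V), C4(4μF, Q=15μC, V=3.75V)
Op 1: CLOSE 1-2: Q_total=35.00, C_total=4.00, V=8.75; Q1=26.25, Q2=8.75; dissipated=57.042
Op 2: GROUND 4: Q4=0; energy lost=28.125
Op 3: CLOSE 1-2: Q_total=35.00, C_total=4.00, V=8.75; Q1=26.25, Q2=8.75; dissipated=0.000
Final charges: Q1=26.25, Q2=8.75, Q3=10.00, Q4=0.00

Answer: 26.25 μC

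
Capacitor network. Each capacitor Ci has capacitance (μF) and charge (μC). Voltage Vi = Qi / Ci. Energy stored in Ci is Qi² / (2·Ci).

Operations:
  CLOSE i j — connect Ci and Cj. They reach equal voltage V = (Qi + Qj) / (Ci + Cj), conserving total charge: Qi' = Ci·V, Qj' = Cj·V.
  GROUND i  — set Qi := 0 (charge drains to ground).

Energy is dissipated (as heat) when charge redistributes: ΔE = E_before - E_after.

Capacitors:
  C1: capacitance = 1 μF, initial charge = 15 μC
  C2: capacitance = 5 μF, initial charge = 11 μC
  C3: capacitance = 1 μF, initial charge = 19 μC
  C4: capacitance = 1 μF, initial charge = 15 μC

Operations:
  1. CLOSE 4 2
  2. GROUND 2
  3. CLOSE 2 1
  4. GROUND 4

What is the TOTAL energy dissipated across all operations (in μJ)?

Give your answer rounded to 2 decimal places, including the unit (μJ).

Answer: 218.35 μJ

Derivation:
Initial: C1(1μF, Q=15μC, V=15.00V), C2(5μF, Q=11μC, V=2.20V), C3(1μF, Q=19μC, V=19.00V), C4(1μF, Q=15μC, V=15.00V)
Op 1: CLOSE 4-2: Q_total=26.00, C_total=6.00, V=4.33; Q4=4.33, Q2=21.67; dissipated=68.267
Op 2: GROUND 2: Q2=0; energy lost=46.944
Op 3: CLOSE 2-1: Q_total=15.00, C_total=6.00, V=2.50; Q2=12.50, Q1=2.50; dissipated=93.750
Op 4: GROUND 4: Q4=0; energy lost=9.389
Total dissipated: 218.350 μJ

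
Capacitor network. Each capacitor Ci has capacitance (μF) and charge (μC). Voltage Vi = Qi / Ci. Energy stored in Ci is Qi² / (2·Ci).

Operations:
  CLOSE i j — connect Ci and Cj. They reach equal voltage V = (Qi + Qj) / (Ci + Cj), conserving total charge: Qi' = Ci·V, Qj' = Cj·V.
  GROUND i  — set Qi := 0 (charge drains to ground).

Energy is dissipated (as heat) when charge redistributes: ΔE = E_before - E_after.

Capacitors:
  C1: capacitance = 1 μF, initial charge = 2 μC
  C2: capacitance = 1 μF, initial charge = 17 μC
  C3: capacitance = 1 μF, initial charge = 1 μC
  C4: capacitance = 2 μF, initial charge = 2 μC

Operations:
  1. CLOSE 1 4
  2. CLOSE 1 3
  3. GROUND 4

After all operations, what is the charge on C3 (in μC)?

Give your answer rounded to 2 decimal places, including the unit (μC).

Answer: 1.17 μC

Derivation:
Initial: C1(1μF, Q=2μC, V=2.00V), C2(1μF, Q=17μC, V=17.00V), C3(1μF, Q=1μC, V=1.00V), C4(2μF, Q=2μC, V=1.00V)
Op 1: CLOSE 1-4: Q_total=4.00, C_total=3.00, V=1.33; Q1=1.33, Q4=2.67; dissipated=0.333
Op 2: CLOSE 1-3: Q_total=2.33, C_total=2.00, V=1.17; Q1=1.17, Q3=1.17; dissipated=0.028
Op 3: GROUND 4: Q4=0; energy lost=1.778
Final charges: Q1=1.17, Q2=17.00, Q3=1.17, Q4=0.00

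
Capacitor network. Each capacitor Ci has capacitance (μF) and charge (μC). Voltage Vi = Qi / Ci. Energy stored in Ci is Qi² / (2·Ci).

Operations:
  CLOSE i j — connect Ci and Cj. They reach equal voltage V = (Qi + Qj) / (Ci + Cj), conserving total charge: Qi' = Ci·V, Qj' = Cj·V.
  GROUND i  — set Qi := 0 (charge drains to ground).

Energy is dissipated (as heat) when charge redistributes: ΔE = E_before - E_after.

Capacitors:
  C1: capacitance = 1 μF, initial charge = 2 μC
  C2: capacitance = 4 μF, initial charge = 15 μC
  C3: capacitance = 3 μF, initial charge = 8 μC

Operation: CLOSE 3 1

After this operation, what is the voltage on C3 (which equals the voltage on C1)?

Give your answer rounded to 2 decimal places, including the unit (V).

Initial: C1(1μF, Q=2μC, V=2.00V), C2(4μF, Q=15μC, V=3.75V), C3(3μF, Q=8μC, V=2.67V)
Op 1: CLOSE 3-1: Q_total=10.00, C_total=4.00, V=2.50; Q3=7.50, Q1=2.50; dissipated=0.167

Answer: 2.50 V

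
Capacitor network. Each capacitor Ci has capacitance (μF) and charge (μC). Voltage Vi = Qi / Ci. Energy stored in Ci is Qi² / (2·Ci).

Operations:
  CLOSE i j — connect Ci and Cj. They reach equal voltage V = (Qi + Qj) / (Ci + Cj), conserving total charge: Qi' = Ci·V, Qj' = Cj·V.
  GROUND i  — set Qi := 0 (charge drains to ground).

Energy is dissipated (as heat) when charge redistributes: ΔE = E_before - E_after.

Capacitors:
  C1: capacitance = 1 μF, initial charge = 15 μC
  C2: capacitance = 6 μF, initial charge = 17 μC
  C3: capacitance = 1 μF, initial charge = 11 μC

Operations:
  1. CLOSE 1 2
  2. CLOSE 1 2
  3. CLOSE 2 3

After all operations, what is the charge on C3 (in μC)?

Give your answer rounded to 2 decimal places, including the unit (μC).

Initial: C1(1μF, Q=15μC, V=15.00V), C2(6μF, Q=17μC, V=2.83V), C3(1μF, Q=11μC, V=11.00V)
Op 1: CLOSE 1-2: Q_total=32.00, C_total=7.00, V=4.57; Q1=4.57, Q2=27.43; dissipated=63.440
Op 2: CLOSE 1-2: Q_total=32.00, C_total=7.00, V=4.57; Q1=4.57, Q2=27.43; dissipated=0.000
Op 3: CLOSE 2-3: Q_total=38.43, C_total=7.00, V=5.49; Q2=32.94, Q3=5.49; dissipated=17.711
Final charges: Q1=4.57, Q2=32.94, Q3=5.49

Answer: 5.49 μC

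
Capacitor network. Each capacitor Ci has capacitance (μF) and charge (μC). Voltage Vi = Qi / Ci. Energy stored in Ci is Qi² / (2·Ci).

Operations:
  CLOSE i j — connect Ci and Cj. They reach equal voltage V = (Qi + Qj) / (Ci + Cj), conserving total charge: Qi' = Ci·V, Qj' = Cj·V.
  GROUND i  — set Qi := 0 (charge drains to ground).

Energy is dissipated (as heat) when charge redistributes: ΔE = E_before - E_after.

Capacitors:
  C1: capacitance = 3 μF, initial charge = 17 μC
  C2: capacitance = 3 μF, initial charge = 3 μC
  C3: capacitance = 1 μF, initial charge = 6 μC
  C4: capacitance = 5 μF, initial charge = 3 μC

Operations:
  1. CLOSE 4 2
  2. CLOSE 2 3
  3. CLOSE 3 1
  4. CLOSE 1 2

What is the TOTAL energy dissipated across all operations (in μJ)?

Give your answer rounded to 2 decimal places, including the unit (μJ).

Initial: C1(3μF, Q=17μC, V=5.67V), C2(3μF, Q=3μC, V=1.00V), C3(1μF, Q=6μC, V=6.00V), C4(5μF, Q=3μC, V=0.60V)
Op 1: CLOSE 4-2: Q_total=6.00, C_total=8.00, V=0.75; Q4=3.75, Q2=2.25; dissipated=0.150
Op 2: CLOSE 2-3: Q_total=8.25, C_total=4.00, V=2.06; Q2=6.19, Q3=2.06; dissipated=10.336
Op 3: CLOSE 3-1: Q_total=19.06, C_total=4.00, V=4.77; Q3=4.77, Q1=14.30; dissipated=4.871
Op 4: CLOSE 1-2: Q_total=20.48, C_total=6.00, V=3.41; Q1=10.24, Q2=10.24; dissipated=5.480
Total dissipated: 20.837 μJ

Answer: 20.84 μJ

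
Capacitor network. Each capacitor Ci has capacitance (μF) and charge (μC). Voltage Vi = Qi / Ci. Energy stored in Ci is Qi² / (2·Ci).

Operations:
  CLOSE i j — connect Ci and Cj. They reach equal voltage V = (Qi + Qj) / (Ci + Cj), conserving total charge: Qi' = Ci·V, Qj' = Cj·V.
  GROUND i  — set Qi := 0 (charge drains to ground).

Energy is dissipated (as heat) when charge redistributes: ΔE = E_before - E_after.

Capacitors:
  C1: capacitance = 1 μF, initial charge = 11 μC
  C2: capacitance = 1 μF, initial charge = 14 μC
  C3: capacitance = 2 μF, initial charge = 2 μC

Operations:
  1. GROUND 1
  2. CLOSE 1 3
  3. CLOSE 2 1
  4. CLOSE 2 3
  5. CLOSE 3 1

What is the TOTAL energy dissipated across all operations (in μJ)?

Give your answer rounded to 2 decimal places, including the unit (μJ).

Initial: C1(1μF, Q=11μC, V=11.00V), C2(1μF, Q=14μC, V=14.00V), C3(2μF, Q=2μC, V=1.00V)
Op 1: GROUND 1: Q1=0; energy lost=60.500
Op 2: CLOSE 1-3: Q_total=2.00, C_total=3.00, V=0.67; Q1=0.67, Q3=1.33; dissipated=0.333
Op 3: CLOSE 2-1: Q_total=14.67, C_total=2.00, V=7.33; Q2=7.33, Q1=7.33; dissipated=44.444
Op 4: CLOSE 2-3: Q_total=8.67, C_total=3.00, V=2.89; Q2=2.89, Q3=5.78; dissipated=14.815
Op 5: CLOSE 3-1: Q_total=13.11, C_total=3.00, V=4.37; Q3=8.74, Q1=4.37; dissipated=6.584
Total dissipated: 126.677 μJ

Answer: 126.68 μJ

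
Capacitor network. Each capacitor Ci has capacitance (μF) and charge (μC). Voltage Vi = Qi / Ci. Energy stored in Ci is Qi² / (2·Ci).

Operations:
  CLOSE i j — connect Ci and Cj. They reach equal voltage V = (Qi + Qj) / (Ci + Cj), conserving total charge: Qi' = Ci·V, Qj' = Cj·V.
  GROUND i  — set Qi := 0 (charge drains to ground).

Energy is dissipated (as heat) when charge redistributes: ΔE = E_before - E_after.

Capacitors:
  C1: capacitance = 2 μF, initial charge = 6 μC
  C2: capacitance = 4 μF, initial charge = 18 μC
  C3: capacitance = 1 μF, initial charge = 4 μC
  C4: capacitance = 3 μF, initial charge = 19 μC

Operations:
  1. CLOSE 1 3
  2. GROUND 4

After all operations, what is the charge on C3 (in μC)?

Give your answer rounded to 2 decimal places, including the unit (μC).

Answer: 3.33 μC

Derivation:
Initial: C1(2μF, Q=6μC, V=3.00V), C2(4μF, Q=18μC, V=4.50V), C3(1μF, Q=4μC, V=4.00V), C4(3μF, Q=19μC, V=6.33V)
Op 1: CLOSE 1-3: Q_total=10.00, C_total=3.00, V=3.33; Q1=6.67, Q3=3.33; dissipated=0.333
Op 2: GROUND 4: Q4=0; energy lost=60.167
Final charges: Q1=6.67, Q2=18.00, Q3=3.33, Q4=0.00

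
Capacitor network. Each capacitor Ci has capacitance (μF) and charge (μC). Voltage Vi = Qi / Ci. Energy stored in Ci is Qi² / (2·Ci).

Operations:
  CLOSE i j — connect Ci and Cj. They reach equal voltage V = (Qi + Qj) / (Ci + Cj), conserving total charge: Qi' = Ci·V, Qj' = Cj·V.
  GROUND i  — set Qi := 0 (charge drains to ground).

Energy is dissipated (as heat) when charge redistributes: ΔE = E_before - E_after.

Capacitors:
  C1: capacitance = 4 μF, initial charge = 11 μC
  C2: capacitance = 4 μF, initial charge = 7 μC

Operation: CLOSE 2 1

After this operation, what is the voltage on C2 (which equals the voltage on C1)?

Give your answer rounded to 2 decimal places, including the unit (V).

Answer: 2.25 V

Derivation:
Initial: C1(4μF, Q=11μC, V=2.75V), C2(4μF, Q=7μC, V=1.75V)
Op 1: CLOSE 2-1: Q_total=18.00, C_total=8.00, V=2.25; Q2=9.00, Q1=9.00; dissipated=1.000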